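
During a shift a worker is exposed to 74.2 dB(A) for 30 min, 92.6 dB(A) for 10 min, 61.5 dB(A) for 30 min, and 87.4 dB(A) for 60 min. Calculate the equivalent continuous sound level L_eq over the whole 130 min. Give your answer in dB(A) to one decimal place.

L_eq = 10·log₁₀[(1/T)·Σ tᵢ·10^(Lᵢ/10)] with T = 130 min.
Σ tᵢ·10^(Lᵢ/10) = 30·10^(74.2/10) + 10·10^(92.6/10) + 30·10^(61.5/10) + 60·10^(87.4/10) = 5.200e+10.
L_eq = 10·log₁₀(5.200e+10/130) = 86.02 dB(A).

86.0 dB(A)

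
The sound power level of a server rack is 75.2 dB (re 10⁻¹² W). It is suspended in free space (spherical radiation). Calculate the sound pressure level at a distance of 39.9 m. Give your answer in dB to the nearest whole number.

32 dB

The power spreads over a sphere of area 4π·r², so L_p = L_w − 10·log₁₀(4π·r²).
4π·r² = 2.001e+04 m², 10·log₁₀ of that is 43.012 dB.
L_p = 75.2 − 43.012 = 32.19 dB.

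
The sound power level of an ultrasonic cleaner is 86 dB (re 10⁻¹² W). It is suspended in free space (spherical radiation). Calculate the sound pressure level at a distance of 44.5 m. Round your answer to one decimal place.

42.0 dB

L_p = L_w − 10·log₁₀(4π·r²) with r = 44.5 m.
4π·r² = 2.488e+04 m², 10·log₁₀ of that is 43.959 dB.
L_p = 86 − 43.959 = 42.04 dB.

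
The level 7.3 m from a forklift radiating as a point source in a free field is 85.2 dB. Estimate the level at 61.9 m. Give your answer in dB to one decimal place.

66.6 dB

Point-source attenuation: ΔL = 20·log₁₀(r₂/r₁) = 20·log₁₀(61.9/7.3) = 18.567 dB.
L₂ = 85.2 − 20·log₁₀(61.9/7.3) = 85.2 − 18.567 = 66.63 dB.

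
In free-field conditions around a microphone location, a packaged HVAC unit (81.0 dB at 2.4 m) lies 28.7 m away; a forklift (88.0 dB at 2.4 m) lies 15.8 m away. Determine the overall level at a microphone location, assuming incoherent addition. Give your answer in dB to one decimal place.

First find each source's level at the receiver (point-source: −20·log₁₀(r/r_ref)), then combine on an intensity basis.
packaged HVAC unit: 81.0 − 20·log₁₀(28.7/2.4) = 81.0 − 21.55 = 59.45 dB.
forklift: 88.0 − 20·log₁₀(15.8/2.4) = 88.0 − 16.37 = 71.63 dB.
Σ 10^(L/10) = 1.544e+07 → L_total = 10·log₁₀(1.544e+07) = 71.89 dB.

71.9 dB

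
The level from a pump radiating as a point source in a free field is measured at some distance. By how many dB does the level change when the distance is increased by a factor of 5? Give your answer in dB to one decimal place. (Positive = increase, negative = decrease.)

-14.0 dB

A point source loses 6 dB per doubling of distance; generally ΔL = −20·log₁₀(r₂/r₁).
ΔL = −20·log₁₀(5) = -13.98 dB.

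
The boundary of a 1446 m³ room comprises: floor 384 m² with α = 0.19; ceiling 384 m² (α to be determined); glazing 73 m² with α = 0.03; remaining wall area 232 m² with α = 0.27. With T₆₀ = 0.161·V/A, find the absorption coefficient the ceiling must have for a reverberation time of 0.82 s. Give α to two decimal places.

From T₆₀ = 0.161·V/A, the target T₆₀ = 0.82 s needs A = 0.161·1446/0.82 = 283.91 m².
Absorption from the other surfaces = 384·0.19 + 73·0.03 + 232·0.27 = 137.79 m², so the ceiling must supply 146.12 m² over 384 m².
α = 146.12/384 = 0.381.

0.38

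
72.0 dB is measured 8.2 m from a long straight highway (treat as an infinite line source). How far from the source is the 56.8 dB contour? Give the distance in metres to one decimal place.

271.5 m

The 15.2 dB drop corresponds to a distance ratio of 10^(15.2/10) for a line source.
r₂ = 8.2·10^((72.0−56.8)/10) = 8.2·10^(15.2/10) = 271.53 m.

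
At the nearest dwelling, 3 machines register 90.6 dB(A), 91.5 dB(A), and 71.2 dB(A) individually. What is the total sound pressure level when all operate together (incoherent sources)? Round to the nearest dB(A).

94 dB(A)

For uncorrelated sources the intensities add, so convert each level to linear form, sum, and take 10·log₁₀ of the total.
Σ 10^(L/10) = 10^(90.6/10) + 10^(91.5/10) + 10^(71.2/10) = 2.574e+09.
L_total = 10·log₁₀(2.574e+09) = 94.11 dB(A).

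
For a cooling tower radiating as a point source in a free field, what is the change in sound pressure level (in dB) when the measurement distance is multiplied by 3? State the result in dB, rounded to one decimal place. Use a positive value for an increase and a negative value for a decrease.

A point source loses 6 dB per doubling of distance; generally ΔL = −20·log₁₀(r₂/r₁).
ΔL = −20·log₁₀(3) = -9.54 dB.

-9.5 dB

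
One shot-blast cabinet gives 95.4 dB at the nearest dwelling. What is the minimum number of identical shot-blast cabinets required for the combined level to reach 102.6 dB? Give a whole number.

6

Need L₁ + 10·log₁₀ N ≥ 102.6, i.e. log₁₀ N ≥ 0.72.
N ≥ 10^(7.2/10) = 5.248, so N = 6.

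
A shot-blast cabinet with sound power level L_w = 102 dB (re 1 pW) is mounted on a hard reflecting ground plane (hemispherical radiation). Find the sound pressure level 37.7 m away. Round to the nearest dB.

Free-field hemispherical radiation: L_p = L_w − 10·log₁₀(2π·r²), r = 37.7 m.
2π·r² = 8930 m², 10·log₁₀ of that is 39.509 dB.
L_p = 102 − 39.509 = 62.49 dB.

62 dB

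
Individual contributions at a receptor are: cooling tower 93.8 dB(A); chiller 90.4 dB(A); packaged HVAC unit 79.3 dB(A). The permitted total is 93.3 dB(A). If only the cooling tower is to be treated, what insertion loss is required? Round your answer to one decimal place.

The untreated sources together contribute 10^(90.4/10) + 10^(79.3/10) = 1.182e+09, i.e. 90.72 dB(A).
The limit corresponds to 10^(93.3/10) = 2.138e+09; subtracting the fixed part leaves 9.564e+08 for the cooling tower, i.e. 89.81 dB(A).
So the cooling tower must be reduced from 93.8 to 89.81 dB(A): IL = 3.99 dB.

4.0 dB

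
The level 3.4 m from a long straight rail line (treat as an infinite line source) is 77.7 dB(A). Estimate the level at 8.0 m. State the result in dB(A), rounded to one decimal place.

74.0 dB(A)

For a line source, L₂ = L₁ − 10·log₁₀(r₂/r₁).
L₂ = 77.7 − 10·log₁₀(8.0/3.4) = 77.7 − 3.716 = 73.98 dB(A).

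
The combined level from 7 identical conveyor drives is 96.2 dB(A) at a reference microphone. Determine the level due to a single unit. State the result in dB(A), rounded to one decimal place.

Dividing the total intensity by 7 lowers the level by 10·log₁₀ 7 = 8.451 dB: L₁ = 96.2 − 8.451.

87.7 dB(A)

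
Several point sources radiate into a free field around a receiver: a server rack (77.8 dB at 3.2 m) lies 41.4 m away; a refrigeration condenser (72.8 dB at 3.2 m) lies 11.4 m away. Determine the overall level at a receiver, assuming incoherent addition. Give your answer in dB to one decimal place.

Propagate each source to the receiver with L = L_ref − 20·log₁₀(r/r_ref), then add intensities.
server rack: 77.8 − 20·log₁₀(41.4/3.2) = 77.8 − 22.24 = 55.56 dB.
refrigeration condenser: 72.8 − 20·log₁₀(11.4/3.2) = 72.8 − 11.04 = 61.76 dB.
Σ 10^(L/10) = 1.861e+06 → L_total = 10·log₁₀(1.861e+06) = 62.70 dB.

62.7 dB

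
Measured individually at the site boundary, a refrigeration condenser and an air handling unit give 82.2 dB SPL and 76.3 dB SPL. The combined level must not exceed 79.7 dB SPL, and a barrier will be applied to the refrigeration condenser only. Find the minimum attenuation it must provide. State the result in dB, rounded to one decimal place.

5.2 dB

Fixed contribution from the other source: Σ 10^(L/10) = 10^(76.3/10) = 4.266e+07 (76.30 dB SPL).
The limit corresponds to 10^(79.7/10) = 9.333e+07; subtracting the fixed part leaves 5.067e+07 for the refrigeration condenser, i.e. 77.05 dB SPL.
Required insertion loss = 82.2 − 77.05 = 5.15 dB.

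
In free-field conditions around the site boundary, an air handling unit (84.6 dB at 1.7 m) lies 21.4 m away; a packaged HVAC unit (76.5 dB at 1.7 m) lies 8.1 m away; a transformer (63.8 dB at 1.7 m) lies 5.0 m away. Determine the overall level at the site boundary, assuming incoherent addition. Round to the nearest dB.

Propagate each source to the receiver with L = L_ref − 20·log₁₀(r/r_ref), then add intensities.
air handling unit: 84.6 − 20·log₁₀(21.4/1.7) = 84.6 − 22.00 = 62.60 dB.
packaged HVAC unit: 76.5 − 20·log₁₀(8.1/1.7) = 76.5 − 13.56 = 62.94 dB.
transformer: 63.8 − 20·log₁₀(5.0/1.7) = 63.8 − 9.37 = 54.43 dB.
Σ 10^(L/10) = 4.065e+06 → L_total = 10·log₁₀(4.065e+06) = 66.09 dB.

66 dB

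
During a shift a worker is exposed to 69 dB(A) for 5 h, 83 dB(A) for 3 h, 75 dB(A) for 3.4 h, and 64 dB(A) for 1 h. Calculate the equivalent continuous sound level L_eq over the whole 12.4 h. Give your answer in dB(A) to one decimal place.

77.8 dB(A)

The energy average is taken in the linear domain: L_eq = 10·log₁₀[(Σ tᵢ·10^(Lᵢ/10))/T], T = 12.4 h.
Σ tᵢ·10^(Lᵢ/10) = 5·10^(69/10) + 3·10^(83/10) + 3.4·10^(75/10) + 1·10^(64/10) = 7.483e+08.
L_eq = 10·log₁₀(7.483e+08/12.4) = 77.81 dB(A).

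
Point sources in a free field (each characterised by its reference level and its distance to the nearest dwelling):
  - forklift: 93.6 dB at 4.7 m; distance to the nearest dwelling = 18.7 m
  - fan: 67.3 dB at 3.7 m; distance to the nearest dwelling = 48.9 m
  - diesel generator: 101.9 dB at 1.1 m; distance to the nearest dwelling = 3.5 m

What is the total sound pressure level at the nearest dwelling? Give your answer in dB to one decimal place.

92.2 dB

Propagate each source to the receiver with L = L_ref − 20·log₁₀(r/r_ref), then add intensities.
forklift: 93.6 − 20·log₁₀(18.7/4.7) = 93.6 − 11.99 = 81.61 dB.
fan: 67.3 − 20·log₁₀(48.9/3.7) = 67.3 − 22.42 = 44.88 dB.
diesel generator: 101.9 − 20·log₁₀(3.5/1.1) = 101.9 − 10.05 = 91.85 dB.
Σ 10^(L/10) = 1.675e+09 → L_total = 10·log₁₀(1.675e+09) = 92.24 dB.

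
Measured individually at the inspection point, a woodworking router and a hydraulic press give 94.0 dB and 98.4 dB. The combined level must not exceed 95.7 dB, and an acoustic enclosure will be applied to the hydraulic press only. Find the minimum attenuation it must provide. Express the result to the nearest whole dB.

8 dB

The untreated sources together contribute 10^(94.0/10) = 2.512e+09, i.e. 94.00 dB.
To meet 95.7 dB overall, the treated hydraulic press may contribute at most 10^(95.7/10) − 2.512e+09 = 1.203e+09, i.e. 90.80 dB.
Required insertion loss = 98.4 − 90.80 = 7.60 dB.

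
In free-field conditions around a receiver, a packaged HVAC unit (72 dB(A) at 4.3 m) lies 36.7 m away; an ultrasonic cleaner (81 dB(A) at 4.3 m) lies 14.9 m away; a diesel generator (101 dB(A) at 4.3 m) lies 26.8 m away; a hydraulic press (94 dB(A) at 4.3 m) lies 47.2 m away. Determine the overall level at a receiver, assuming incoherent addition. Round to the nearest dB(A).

Propagate each source to the receiver with L = L_ref − 20·log₁₀(r/r_ref), then add intensities.
packaged HVAC unit: 72 − 20·log₁₀(36.7/4.3) = 72 − 18.62 = 53.38 dB(A).
ultrasonic cleaner: 81 − 20·log₁₀(14.9/4.3) = 81 − 10.79 = 70.21 dB(A).
diesel generator: 101 − 20·log₁₀(26.8/4.3) = 101 − 15.89 = 85.11 dB(A).
hydraulic press: 94 − 20·log₁₀(47.2/4.3) = 94 − 20.81 = 73.19 dB(A).
Σ 10^(L/10) = 3.556e+08 → L_total = 10·log₁₀(3.556e+08) = 85.51 dB(A).

86 dB(A)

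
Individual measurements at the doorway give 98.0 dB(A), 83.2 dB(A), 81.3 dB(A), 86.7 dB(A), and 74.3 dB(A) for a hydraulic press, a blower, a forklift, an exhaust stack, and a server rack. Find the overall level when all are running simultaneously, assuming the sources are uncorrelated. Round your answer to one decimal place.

Incoherent sources combine by intensity addition: L_total = 10·log₁₀(Σ 10^(L_i/10)).
Σ 10^(L/10) = 10^(98.0/10) + 10^(83.2/10) + 10^(81.3/10) + 10^(86.7/10) + 10^(74.3/10) = 7.148e+09.
L_total = 10·log₁₀(7.148e+09) = 98.54 dB(A).

98.5 dB(A)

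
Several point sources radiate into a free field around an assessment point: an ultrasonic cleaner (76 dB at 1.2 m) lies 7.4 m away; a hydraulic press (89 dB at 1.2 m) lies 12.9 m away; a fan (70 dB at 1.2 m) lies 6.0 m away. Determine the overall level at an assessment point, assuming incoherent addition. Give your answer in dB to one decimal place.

Apply inverse-square spreading to bring every level to the receiver, then sum 10^(L/10).
ultrasonic cleaner: 76 − 20·log₁₀(7.4/1.2) = 76 − 15.80 = 60.20 dB.
hydraulic press: 89 − 20·log₁₀(12.9/1.2) = 89 − 20.63 = 68.37 dB.
fan: 70 − 20·log₁₀(6.0/1.2) = 70 − 13.98 = 56.02 dB.
Σ 10^(L/10) = 8.320e+06 → L_total = 10·log₁₀(8.320e+06) = 69.20 dB.

69.2 dB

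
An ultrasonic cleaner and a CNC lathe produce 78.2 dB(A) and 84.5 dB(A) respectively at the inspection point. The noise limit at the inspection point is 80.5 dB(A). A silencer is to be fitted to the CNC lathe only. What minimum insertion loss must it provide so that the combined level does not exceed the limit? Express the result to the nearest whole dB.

The untreated sources together contribute 10^(78.2/10) = 6.607e+07, i.e. 78.20 dB(A).
To meet 80.5 dB(A) overall, the treated CNC lathe may contribute at most 10^(80.5/10) − 6.607e+07 = 4.613e+07, i.e. 76.64 dB(A).
Required insertion loss = 84.5 − 76.64 = 7.86 dB.

8 dB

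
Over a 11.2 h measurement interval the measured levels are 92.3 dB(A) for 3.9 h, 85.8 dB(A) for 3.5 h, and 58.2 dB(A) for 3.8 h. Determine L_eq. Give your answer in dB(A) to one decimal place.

88.5 dB(A)

The energy average is taken in the linear domain: L_eq = 10·log₁₀[(Σ tᵢ·10^(Lᵢ/10))/T], T = 11.2 h.
Σ tᵢ·10^(Lᵢ/10) = 3.9·10^(92.3/10) + 3.5·10^(85.8/10) + 3.8·10^(58.2/10) = 7.956e+09.
L_eq = 10·log₁₀(7.956e+09/11.2) = 88.51 dB(A).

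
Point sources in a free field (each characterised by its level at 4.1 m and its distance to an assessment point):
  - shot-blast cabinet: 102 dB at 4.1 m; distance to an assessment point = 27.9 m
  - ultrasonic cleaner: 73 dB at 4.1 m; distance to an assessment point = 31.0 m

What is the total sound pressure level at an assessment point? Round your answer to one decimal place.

Apply inverse-square spreading to bring every level to the receiver, then sum 10^(L/10).
shot-blast cabinet: 102 − 20·log₁₀(27.9/4.1) = 102 − 16.66 = 85.34 dB.
ultrasonic cleaner: 73 − 20·log₁₀(31.0/4.1) = 73 − 17.57 = 55.43 dB.
Σ 10^(L/10) = 3.426e+08 → L_total = 10·log₁₀(3.426e+08) = 85.35 dB.

85.3 dB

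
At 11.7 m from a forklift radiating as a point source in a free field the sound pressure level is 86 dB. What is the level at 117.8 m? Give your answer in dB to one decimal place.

Point-source attenuation: ΔL = 20·log₁₀(r₂/r₁) = 20·log₁₀(117.8/11.7) = 20.059 dB.
L₂ = 86 − 20·log₁₀(117.8/11.7) = 86 − 20.059 = 65.94 dB.

65.9 dB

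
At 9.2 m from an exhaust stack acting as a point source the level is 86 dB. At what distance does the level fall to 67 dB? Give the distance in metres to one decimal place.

For a point source L₁ − L₂ = 20·log₁₀(r₂/r₁), so r₂ = r₁·10^((L₁−L₂)/20).
r₂ = 9.2·10^((86−67)/20) = 9.2·10^(19.0/20) = 82.00 m.

82.0 m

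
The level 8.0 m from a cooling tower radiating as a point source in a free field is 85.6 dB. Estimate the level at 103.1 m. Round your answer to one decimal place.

63.4 dB

Spherical spreading from a point source gives a 20·log₁₀(r₂/r₁) drop.
L₂ = 85.6 − 20·log₁₀(103.1/8.0) = 85.6 − 22.203 = 63.40 dB.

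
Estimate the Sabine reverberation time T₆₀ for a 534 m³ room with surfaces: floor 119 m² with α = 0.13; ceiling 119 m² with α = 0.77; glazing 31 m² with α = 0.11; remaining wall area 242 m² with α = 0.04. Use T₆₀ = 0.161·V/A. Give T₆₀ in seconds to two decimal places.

Total absorption A = 119·0.13 + 119·0.77 + 31·0.11 + 242·0.04 = 120.19 m² sabins.
T₆₀ = 0.161·V/A = 0.161·534/120.19 = 0.715 s.

0.72 s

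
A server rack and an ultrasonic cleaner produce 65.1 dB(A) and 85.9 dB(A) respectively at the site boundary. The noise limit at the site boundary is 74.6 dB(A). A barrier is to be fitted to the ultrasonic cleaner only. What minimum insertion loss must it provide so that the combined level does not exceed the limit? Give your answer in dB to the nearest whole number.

12 dB

Fixed contribution from the other source: Σ 10^(L/10) = 10^(65.1/10) = 3.236e+06 (65.10 dB(A)).
To meet 74.6 dB(A) overall, the treated ultrasonic cleaner may contribute at most 10^(74.6/10) − 3.236e+06 = 2.560e+07, i.e. 74.08 dB(A).
Required insertion loss = 85.9 − 74.08 = 11.82 dB.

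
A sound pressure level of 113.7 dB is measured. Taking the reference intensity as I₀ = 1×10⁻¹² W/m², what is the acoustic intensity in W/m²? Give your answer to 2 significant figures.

I = I₀·10^(L/10) = 10⁻¹² × 10^(113.7/10) = 10^(-0.630).

0.23 W/m²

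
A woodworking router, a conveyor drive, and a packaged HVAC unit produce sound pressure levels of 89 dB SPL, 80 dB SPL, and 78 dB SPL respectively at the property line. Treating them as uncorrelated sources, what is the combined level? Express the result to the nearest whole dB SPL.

For uncorrelated sources the intensities add, so convert each level to linear form, sum, and take 10·log₁₀ of the total.
Σ 10^(L/10) = 10^(89/10) + 10^(80/10) + 10^(78/10) = 9.574e+08.
L_total = 10·log₁₀(9.574e+08) = 89.81 dB SPL.

90 dB SPL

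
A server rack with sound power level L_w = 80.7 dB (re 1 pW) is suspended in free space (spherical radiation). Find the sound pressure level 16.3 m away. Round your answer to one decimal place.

45.5 dB

Free-field spherical radiation: L_p = L_w − 10·log₁₀(4π·r²), r = 16.3 m.
4π·r² = 3339 m², 10·log₁₀ of that is 35.236 dB.
L_p = 80.7 − 35.236 = 45.46 dB.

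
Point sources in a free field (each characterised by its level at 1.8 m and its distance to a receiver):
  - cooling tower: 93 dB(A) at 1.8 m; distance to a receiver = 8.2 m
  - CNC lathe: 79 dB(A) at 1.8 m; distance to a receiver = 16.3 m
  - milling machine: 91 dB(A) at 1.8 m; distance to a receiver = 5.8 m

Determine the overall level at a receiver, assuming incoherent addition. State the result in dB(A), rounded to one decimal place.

83.4 dB(A)

Apply inverse-square spreading to bring every level to the receiver, then sum 10^(L/10).
cooling tower: 93 − 20·log₁₀(8.2/1.8) = 93 − 13.17 = 79.83 dB(A).
CNC lathe: 79 − 20·log₁₀(16.3/1.8) = 79 − 19.14 = 59.86 dB(A).
milling machine: 91 − 20·log₁₀(5.8/1.8) = 91 − 10.16 = 80.84 dB(A).
Σ 10^(L/10) = 2.184e+08 → L_total = 10·log₁₀(2.184e+08) = 83.39 dB(A).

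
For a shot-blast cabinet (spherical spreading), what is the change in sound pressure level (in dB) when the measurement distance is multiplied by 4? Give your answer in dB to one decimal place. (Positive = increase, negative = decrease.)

A point source loses 6 dB per doubling of distance; generally ΔL = −20·log₁₀(r₂/r₁).
ΔL = −20·log₁₀(4) = -12.04 dB.

-12.0 dB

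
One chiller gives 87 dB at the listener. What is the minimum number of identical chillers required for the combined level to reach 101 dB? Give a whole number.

Need L₁ + 10·log₁₀ N ≥ 101, i.e. log₁₀ N ≥ 1.40.
N ≥ 10^(14.0/10) = 25.119, so N = 26.

26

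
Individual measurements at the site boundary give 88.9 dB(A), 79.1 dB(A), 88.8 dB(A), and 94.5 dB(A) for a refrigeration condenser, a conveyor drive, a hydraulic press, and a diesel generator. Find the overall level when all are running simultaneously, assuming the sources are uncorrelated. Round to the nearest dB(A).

96 dB(A)

Incoherent sources combine by intensity addition: L_total = 10·log₁₀(Σ 10^(L_i/10)).
Σ 10^(L/10) = 10^(88.9/10) + 10^(79.1/10) + 10^(88.8/10) + 10^(94.5/10) = 4.434e+09.
L_total = 10·log₁₀(4.434e+09) = 96.47 dB(A).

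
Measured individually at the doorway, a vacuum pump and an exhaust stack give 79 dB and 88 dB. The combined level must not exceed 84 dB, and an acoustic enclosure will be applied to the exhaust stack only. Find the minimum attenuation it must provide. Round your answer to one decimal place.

5.7 dB

Everything except the exhaust stack sums to 10^(79/10) = 7.943e+07 in linear terms, 79.00 dB.
To meet 84 dB overall, the treated exhaust stack may contribute at most 10^(84/10) − 7.943e+07 = 1.718e+08, i.e. 82.35 dB.
Required insertion loss = 88 − 82.35 = 5.65 dB.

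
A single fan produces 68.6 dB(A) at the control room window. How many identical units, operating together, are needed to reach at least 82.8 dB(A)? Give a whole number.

N identical sources give L₁ + 10·log₁₀ N, so require 10·log₁₀ N ≥ 82.8 − 68.6 = 14.2 dB.
N ≥ 10^(14.2/10) = 26.303, so N = 27.

27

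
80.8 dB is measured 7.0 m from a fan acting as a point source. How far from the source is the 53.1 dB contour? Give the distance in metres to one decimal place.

169.9 m

The 27.7 dB drop corresponds to a distance ratio of 10^(27.7/20) for a point source.
r₂ = 7.0·10^((80.8−53.1)/20) = 7.0·10^(27.7/20) = 169.86 m.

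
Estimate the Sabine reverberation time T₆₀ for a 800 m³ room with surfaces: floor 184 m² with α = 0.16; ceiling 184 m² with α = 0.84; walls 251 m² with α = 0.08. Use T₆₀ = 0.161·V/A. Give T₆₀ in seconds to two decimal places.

0.63 s

Total absorption A = 184·0.16 + 184·0.84 + 251·0.08 = 204.08 m² sabins.
T₆₀ = 0.161 × 800 / 204.08 = 0.631 s.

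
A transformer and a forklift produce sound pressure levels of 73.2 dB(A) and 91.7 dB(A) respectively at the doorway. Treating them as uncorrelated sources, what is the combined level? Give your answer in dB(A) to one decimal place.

For uncorrelated sources the intensities add, so convert each level to linear form, sum, and take 10·log₁₀ of the total.
Σ 10^(L/10) = 10^(73.2/10) + 10^(91.7/10) = 1.500e+09.
L_total = 10·log₁₀(1.500e+09) = 91.76 dB(A).

91.8 dB(A)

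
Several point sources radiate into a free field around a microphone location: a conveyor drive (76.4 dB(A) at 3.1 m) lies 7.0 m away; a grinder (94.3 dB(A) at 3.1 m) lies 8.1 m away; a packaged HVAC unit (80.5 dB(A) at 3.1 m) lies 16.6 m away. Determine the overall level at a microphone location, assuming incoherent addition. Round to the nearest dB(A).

86 dB(A)

Apply inverse-square spreading to bring every level to the receiver, then sum 10^(L/10).
conveyor drive: 76.4 − 20·log₁₀(7.0/3.1) = 76.4 − 7.07 = 69.33 dB(A).
grinder: 94.3 − 20·log₁₀(8.1/3.1) = 94.3 − 8.34 = 85.96 dB(A).
packaged HVAC unit: 80.5 − 20·log₁₀(16.6/3.1) = 80.5 − 14.57 = 65.93 dB(A).
Σ 10^(L/10) = 4.067e+08 → L_total = 10·log₁₀(4.067e+08) = 86.09 dB(A).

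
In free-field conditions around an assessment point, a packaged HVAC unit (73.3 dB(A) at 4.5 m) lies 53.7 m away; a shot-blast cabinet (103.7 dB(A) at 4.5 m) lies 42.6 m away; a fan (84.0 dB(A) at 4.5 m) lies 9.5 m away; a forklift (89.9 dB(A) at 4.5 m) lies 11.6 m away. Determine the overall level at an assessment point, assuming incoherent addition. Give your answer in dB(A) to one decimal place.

Apply inverse-square spreading to bring every level to the receiver, then sum 10^(L/10).
packaged HVAC unit: 73.3 − 20·log₁₀(53.7/4.5) = 73.3 − 21.54 = 51.76 dB(A).
shot-blast cabinet: 103.7 − 20·log₁₀(42.6/4.5) = 103.7 − 19.52 = 84.18 dB(A).
fan: 84.0 − 20·log₁₀(9.5/4.5) = 84.0 − 6.49 = 77.51 dB(A).
forklift: 89.9 − 20·log₁₀(11.6/4.5) = 89.9 − 8.22 = 81.68 dB(A).
Σ 10^(L/10) = 4.652e+08 → L_total = 10·log₁₀(4.652e+08) = 86.68 dB(A).

86.7 dB(A)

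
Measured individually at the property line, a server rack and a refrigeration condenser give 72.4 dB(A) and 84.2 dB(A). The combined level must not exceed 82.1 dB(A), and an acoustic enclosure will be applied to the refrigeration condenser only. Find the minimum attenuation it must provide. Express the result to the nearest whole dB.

3 dB

The untreated sources together contribute 10^(72.4/10) = 1.738e+07, i.e. 72.40 dB(A).
To meet 82.1 dB(A) overall, the treated refrigeration condenser may contribute at most 10^(82.1/10) − 1.738e+07 = 1.448e+08, i.e. 81.61 dB(A).
So the refrigeration condenser must be reduced from 84.2 to 81.61 dB(A): IL = 2.59 dB.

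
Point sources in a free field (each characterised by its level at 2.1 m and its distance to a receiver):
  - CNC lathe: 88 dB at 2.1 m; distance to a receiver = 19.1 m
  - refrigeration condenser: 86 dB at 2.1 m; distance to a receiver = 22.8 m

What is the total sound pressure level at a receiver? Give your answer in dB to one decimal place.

Apply inverse-square spreading to bring every level to the receiver, then sum 10^(L/10).
CNC lathe: 88 − 20·log₁₀(19.1/2.1) = 88 − 19.18 = 68.82 dB.
refrigeration condenser: 86 − 20·log₁₀(22.8/2.1) = 86 − 20.71 = 65.29 dB.
Σ 10^(L/10) = 1.100e+07 → L_total = 10·log₁₀(1.100e+07) = 70.42 dB.

70.4 dB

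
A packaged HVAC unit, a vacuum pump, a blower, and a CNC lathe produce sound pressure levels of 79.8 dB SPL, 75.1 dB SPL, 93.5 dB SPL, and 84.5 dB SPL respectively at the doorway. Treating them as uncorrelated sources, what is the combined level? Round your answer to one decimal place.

For uncorrelated sources the intensities add, so convert each level to linear form, sum, and take 10·log₁₀ of the total.
Σ 10^(L/10) = 10^(79.8/10) + 10^(75.1/10) + 10^(93.5/10) + 10^(84.5/10) = 2.648e+09.
L_total = 10·log₁₀(2.648e+09) = 94.23 dB SPL.

94.2 dB SPL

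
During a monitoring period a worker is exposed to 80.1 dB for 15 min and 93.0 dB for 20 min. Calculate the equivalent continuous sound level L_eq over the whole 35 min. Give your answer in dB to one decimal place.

The energy average is taken in the linear domain: L_eq = 10·log₁₀[(Σ tᵢ·10^(Lᵢ/10))/T], T = 35 min.
Σ tᵢ·10^(Lᵢ/10) = 15·10^(80.1/10) + 20·10^(93.0/10) = 4.144e+10.
L_eq = 10·log₁₀(4.144e+10/35) = 90.73 dB.

90.7 dB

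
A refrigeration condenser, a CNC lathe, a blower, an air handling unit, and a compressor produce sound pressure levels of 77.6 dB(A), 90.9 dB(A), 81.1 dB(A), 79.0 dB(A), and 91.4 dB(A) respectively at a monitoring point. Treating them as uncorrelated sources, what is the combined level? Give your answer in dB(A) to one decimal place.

94.6 dB(A)

Incoherent sources combine by intensity addition: L_total = 10·log₁₀(Σ 10^(L_i/10)).
Σ 10^(L/10) = 10^(77.6/10) + 10^(90.9/10) + 10^(81.1/10) + 10^(79.0/10) + 10^(91.4/10) = 2.876e+09.
L_total = 10·log₁₀(2.876e+09) = 94.59 dB(A).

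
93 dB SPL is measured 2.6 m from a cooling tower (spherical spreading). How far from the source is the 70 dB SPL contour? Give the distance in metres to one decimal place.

36.7 m

The 23.0 dB drop corresponds to a distance ratio of 10^(23.0/20) for a point source.
r₂ = 2.6·10^((93−70)/20) = 2.6·10^(23.0/20) = 36.73 m.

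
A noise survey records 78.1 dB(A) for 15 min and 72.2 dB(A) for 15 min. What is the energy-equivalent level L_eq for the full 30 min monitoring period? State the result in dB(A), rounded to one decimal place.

Weight each interval's intensity by its duration and average over T = 30 min:
Σ tᵢ·10^(Lᵢ/10) = 15·10^(78.1/10) + 15·10^(72.2/10) = 1.217e+09.
L_eq = 10·log₁₀(1.217e+09/30) = 76.08 dB(A).

76.1 dB(A)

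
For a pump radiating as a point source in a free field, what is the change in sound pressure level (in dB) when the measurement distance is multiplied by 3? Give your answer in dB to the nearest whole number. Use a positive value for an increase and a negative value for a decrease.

Point-source spreading: ΔL = −20·log₁₀(r₂/r₁).
ΔL = −20·log₁₀(3) = -9.54 dB.

-10 dB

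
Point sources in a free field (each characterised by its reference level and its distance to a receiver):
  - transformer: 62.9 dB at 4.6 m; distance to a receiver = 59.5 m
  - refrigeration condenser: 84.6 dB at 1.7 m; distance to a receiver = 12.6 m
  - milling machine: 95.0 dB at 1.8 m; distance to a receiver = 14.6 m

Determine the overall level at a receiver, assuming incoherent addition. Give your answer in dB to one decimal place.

77.3 dB

Propagate each source to the receiver with L = L_ref − 20·log₁₀(r/r_ref), then add intensities.
transformer: 62.9 − 20·log₁₀(59.5/4.6) = 62.9 − 22.24 = 40.66 dB.
refrigeration condenser: 84.6 − 20·log₁₀(12.6/1.7) = 84.6 − 17.40 = 67.20 dB.
milling machine: 95.0 − 20·log₁₀(14.6/1.8) = 95.0 − 18.18 = 76.82 dB.
Σ 10^(L/10) = 5.333e+07 → L_total = 10·log₁₀(5.333e+07) = 77.27 dB.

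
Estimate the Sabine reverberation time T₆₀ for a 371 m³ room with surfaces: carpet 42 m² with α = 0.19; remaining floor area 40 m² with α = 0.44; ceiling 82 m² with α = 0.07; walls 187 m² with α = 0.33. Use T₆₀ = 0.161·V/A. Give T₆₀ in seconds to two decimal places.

A = Σ Sᵢαᵢ = 42·0.19 + 40·0.44 + 82·0.07 + 187·0.33 = 93.03 m².
T₆₀ = 0.161·V/A = 0.161·371/93.03 = 0.642 s.

0.64 s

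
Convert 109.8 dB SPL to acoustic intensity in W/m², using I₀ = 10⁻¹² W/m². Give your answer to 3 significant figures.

0.0955 W/m²

I/I₀ = 10^(109.8/10) = 9.55e+10, so I = 9.55e+10 × 10⁻¹² W/m².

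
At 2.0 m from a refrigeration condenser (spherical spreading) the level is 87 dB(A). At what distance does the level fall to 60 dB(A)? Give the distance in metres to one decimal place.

For a point source L₁ − L₂ = 20·log₁₀(r₂/r₁), so r₂ = r₁·10^((L₁−L₂)/20).
r₂ = 2.0·10^((87−60)/20) = 2.0·10^(27.0/20) = 44.77 m.

44.8 m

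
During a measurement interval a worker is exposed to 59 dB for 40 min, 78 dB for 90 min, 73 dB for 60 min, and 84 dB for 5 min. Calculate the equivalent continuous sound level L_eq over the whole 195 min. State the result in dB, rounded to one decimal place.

Weight each interval's intensity by its duration and average over T = 195 min:
Σ tᵢ·10^(Lᵢ/10) = 40·10^(59/10) + 90·10^(78/10) + 60·10^(73/10) + 5·10^(84/10) = 8.163e+09.
L_eq = 10·log₁₀(8.163e+09/195) = 76.22 dB.

76.2 dB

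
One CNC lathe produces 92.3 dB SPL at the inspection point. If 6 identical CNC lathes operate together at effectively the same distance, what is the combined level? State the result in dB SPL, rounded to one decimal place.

N identical incoherent sources raise the level by 10·log₁₀ N.
L_total = 92.3 + 10·log₁₀(6) = 92.3 + 7.782 = 100.08 dB SPL.

100.1 dB SPL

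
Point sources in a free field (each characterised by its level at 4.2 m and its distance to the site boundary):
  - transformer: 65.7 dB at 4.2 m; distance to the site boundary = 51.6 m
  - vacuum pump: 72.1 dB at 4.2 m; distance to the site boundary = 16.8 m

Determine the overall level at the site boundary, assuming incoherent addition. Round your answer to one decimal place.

Propagate each source to the receiver with L = L_ref − 20·log₁₀(r/r_ref), then add intensities.
transformer: 65.7 − 20·log₁₀(51.6/4.2) = 65.7 − 21.79 = 43.91 dB.
vacuum pump: 72.1 − 20·log₁₀(16.8/4.2) = 72.1 − 12.04 = 60.06 dB.
Σ 10^(L/10) = 1.038e+06 → L_total = 10·log₁₀(1.038e+06) = 60.16 dB.

60.2 dB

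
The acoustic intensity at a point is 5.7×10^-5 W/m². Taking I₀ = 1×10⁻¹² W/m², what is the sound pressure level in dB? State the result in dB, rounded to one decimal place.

77.6 dB

Dividing by I₀ shifts the exponent by 12: I/I₀ = 5.7×10^7.
L = 10·(0.7559 + 7) = 77.56 dB.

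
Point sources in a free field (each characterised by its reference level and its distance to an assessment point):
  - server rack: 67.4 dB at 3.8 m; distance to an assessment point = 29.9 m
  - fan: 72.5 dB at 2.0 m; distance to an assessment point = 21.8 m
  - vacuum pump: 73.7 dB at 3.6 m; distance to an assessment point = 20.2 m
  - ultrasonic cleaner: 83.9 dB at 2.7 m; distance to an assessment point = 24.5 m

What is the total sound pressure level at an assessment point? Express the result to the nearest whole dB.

Propagate each source to the receiver with L = L_ref − 20·log₁₀(r/r_ref), then add intensities.
server rack: 67.4 − 20·log₁₀(29.9/3.8) = 67.4 − 17.92 = 49.48 dB.
fan: 72.5 − 20·log₁₀(21.8/2.0) = 72.5 − 20.75 = 51.75 dB.
vacuum pump: 73.7 − 20·log₁₀(20.2/3.6) = 73.7 − 14.98 = 58.72 dB.
ultrasonic cleaner: 83.9 − 20·log₁₀(24.5/2.7) = 83.9 − 19.16 = 64.74 dB.
Σ 10^(L/10) = 3.964e+06 → L_total = 10·log₁₀(3.964e+06) = 65.98 dB.

66 dB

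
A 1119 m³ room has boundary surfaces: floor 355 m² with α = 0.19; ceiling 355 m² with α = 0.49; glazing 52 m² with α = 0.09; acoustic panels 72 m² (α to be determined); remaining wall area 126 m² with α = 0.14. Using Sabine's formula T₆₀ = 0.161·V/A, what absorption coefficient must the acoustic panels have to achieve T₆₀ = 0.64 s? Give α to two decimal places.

0.25

From T₆₀ = 0.161·V/A, the target T₆₀ = 0.64 s needs A = 0.161·1119/0.64 = 281.50 m².
Absorption from the other surfaces = 355·0.19 + 355·0.49 + 52·0.09 + 126·0.14 = 263.72 m², so the acoustic panels must supply 17.78 m² over 72 m².
α = 17.78/72 = 0.247.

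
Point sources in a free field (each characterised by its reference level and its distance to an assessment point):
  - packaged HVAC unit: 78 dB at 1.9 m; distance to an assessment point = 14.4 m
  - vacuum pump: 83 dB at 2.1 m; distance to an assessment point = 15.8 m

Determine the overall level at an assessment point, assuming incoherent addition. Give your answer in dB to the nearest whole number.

67 dB

Propagate each source to the receiver with L = L_ref − 20·log₁₀(r/r_ref), then add intensities.
packaged HVAC unit: 78 − 20·log₁₀(14.4/1.9) = 78 − 17.59 = 60.41 dB.
vacuum pump: 83 − 20·log₁₀(15.8/2.1) = 83 − 17.53 = 65.47 dB.
Σ 10^(L/10) = 4.623e+06 → L_total = 10·log₁₀(4.623e+06) = 66.65 dB.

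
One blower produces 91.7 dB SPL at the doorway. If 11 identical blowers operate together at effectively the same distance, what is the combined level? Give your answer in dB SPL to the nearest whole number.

102 dB SPL

N identical incoherent sources raise the level by 10·log₁₀ N.
L_total = 91.7 + 10·log₁₀(11) = 91.7 + 10.414 = 102.11 dB SPL.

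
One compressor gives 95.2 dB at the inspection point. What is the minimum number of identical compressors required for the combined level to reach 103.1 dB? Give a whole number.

7

N identical sources give L₁ + 10·log₁₀ N, so require 10·log₁₀ N ≥ 103.1 − 95.2 = 7.9 dB.
N ≥ 10^(7.9/10) = 6.166, so N = 7.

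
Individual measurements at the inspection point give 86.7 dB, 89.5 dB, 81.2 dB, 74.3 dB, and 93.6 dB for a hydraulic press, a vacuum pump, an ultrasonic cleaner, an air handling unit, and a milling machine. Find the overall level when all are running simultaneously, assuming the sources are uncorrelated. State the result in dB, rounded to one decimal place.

For uncorrelated sources the intensities add, so convert each level to linear form, sum, and take 10·log₁₀ of the total.
Σ 10^(L/10) = 10^(86.7/10) + 10^(89.5/10) + 10^(81.2/10) + 10^(74.3/10) + 10^(93.6/10) = 3.809e+09.
L_total = 10·log₁₀(3.809e+09) = 95.81 dB.

95.8 dB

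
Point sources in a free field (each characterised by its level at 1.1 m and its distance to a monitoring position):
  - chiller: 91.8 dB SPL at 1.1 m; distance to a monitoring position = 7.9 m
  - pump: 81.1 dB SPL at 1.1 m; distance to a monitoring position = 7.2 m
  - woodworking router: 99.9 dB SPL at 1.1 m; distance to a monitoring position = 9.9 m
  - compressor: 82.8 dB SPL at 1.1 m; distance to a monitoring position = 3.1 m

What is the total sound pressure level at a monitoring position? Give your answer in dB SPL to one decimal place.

Apply inverse-square spreading to bring every level to the receiver, then sum 10^(L/10).
chiller: 91.8 − 20·log₁₀(7.9/1.1) = 91.8 − 17.12 = 74.68 dB SPL.
pump: 81.1 − 20·log₁₀(7.2/1.1) = 81.1 − 16.32 = 64.78 dB SPL.
woodworking router: 99.9 − 20·log₁₀(9.9/1.1) = 99.9 − 19.08 = 80.82 dB SPL.
compressor: 82.8 − 20·log₁₀(3.1/1.1) = 82.8 − 9.00 = 73.80 dB SPL.
Σ 10^(L/10) = 1.770e+08 → L_total = 10·log₁₀(1.770e+08) = 82.48 dB SPL.

82.5 dB SPL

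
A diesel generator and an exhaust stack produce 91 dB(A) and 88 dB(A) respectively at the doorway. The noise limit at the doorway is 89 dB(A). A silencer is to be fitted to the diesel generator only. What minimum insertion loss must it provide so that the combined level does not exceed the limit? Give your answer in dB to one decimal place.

8.9 dB

The untreated sources together contribute 10^(88/10) = 6.310e+08, i.e. 88.00 dB(A).
The limit corresponds to 10^(89/10) = 7.943e+08; subtracting the fixed part leaves 1.634e+08 for the diesel generator, i.e. 82.13 dB(A).
Required insertion loss = 91 − 82.13 = 8.87 dB.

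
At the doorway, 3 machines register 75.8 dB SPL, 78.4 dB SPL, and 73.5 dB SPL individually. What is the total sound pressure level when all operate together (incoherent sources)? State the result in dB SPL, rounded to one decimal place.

For uncorrelated sources the intensities add, so convert each level to linear form, sum, and take 10·log₁₀ of the total.
Σ 10^(L/10) = 10^(75.8/10) + 10^(78.4/10) + 10^(73.5/10) = 1.296e+08.
L_total = 10·log₁₀(1.296e+08) = 81.13 dB SPL.

81.1 dB SPL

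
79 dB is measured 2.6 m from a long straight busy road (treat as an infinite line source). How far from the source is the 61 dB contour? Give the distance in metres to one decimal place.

164.0 m

Line-source spreading drops the level by 10·log₁₀(r₂/r₁); inverting, r₂/r₁ = 10^(ΔL/10).
r₂ = 2.6·10^((79−61)/10) = 2.6·10^(18.0/10) = 164.05 m.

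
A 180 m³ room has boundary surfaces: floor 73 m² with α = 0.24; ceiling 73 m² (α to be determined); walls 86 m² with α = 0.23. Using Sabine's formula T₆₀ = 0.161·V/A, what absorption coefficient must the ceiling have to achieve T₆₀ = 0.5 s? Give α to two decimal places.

A = 0.161·V/T₆₀ = 0.161·180/0.5 = 57.96 m² sabins.
Absorption from the other surfaces = 73·0.24 + 86·0.23 = 37.30 m², so the ceiling must supply 20.66 m² over 73 m².
α = 20.66/73 = 0.283.

0.28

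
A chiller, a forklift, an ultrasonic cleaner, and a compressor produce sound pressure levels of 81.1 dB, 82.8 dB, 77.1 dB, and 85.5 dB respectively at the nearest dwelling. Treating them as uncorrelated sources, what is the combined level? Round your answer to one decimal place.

88.6 dB

For uncorrelated sources the intensities add, so convert each level to linear form, sum, and take 10·log₁₀ of the total.
Σ 10^(L/10) = 10^(81.1/10) + 10^(82.8/10) + 10^(77.1/10) + 10^(85.5/10) = 7.255e+08.
L_total = 10·log₁₀(7.255e+08) = 88.61 dB.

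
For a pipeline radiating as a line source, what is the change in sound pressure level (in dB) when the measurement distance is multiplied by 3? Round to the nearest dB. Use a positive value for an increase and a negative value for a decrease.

-5 dB

Line-source spreading: ΔL = −10·log₁₀(r₂/r₁).
ΔL = −10·log₁₀(3) = -4.77 dB.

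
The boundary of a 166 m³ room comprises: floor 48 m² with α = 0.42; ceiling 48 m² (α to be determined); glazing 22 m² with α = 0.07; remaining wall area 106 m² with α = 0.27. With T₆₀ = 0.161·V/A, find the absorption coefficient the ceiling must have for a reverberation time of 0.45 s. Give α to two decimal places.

0.19

From T₆₀ = 0.161·V/A, the target T₆₀ = 0.45 s needs A = 0.161·166/0.45 = 59.39 m².
Absorption from the other surfaces = 48·0.42 + 22·0.07 + 106·0.27 = 50.32 m², so the ceiling must supply 9.07 m² over 48 m².
α = 9.07/48 = 0.189.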